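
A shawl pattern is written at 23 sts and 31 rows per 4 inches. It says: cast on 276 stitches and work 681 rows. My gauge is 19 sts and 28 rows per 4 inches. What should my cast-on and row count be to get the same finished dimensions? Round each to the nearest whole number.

Cast on 228 stitches; work 615 rows.

Stitches: 276 × 19/23 = 228.00 → 228.
Rows: 681 × 28/31 = 615.10 → 615.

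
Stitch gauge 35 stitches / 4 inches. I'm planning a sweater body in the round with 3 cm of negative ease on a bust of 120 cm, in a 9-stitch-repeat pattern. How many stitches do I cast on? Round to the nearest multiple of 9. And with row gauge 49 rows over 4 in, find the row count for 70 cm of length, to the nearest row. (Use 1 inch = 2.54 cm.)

Finished = 120 − 3 = 117 cm.
117 cm × 1/2.54 = 46.06 inches.
35/4 = 8.75 sts per in; 46.06 × 8.75 = 403.05 sts.
Nearest multiple of 9 → 405.
70 cm = 27.56 inches; × 12.25 = 337.60 → 338 rows.

Cast on 405 stitches; work 338 rows.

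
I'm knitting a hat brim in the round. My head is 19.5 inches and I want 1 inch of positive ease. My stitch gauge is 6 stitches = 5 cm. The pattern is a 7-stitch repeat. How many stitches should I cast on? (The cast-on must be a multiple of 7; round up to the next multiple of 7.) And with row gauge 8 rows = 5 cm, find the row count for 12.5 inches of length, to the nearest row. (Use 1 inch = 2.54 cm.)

Finished = 19.5 + 1 = 20.5 inches.
20.5 inches × 2.54 = 52.07 cm.
6/5 = 1.2 sts per cm; 52.07 × 1.2 = 62.48 sts.
Next multiple of 7 → 63.
12.5 inches = 31.75 cm; × 1.6 = 50.80 → 51 rows.

Cast on 63 stitches; work 51 rows.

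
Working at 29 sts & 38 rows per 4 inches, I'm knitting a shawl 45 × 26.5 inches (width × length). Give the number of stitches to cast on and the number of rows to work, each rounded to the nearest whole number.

Stitch gauge = 29/4 = 7.25 sts/in; 45 × 7.25 = 326.25 → 326 sts.
Row gauge = 38/4 = 9.5 rows/in; 26.5 × 9.5 = 251.75 → 252 rows.

Cast on 326 stitches and work 252 rows.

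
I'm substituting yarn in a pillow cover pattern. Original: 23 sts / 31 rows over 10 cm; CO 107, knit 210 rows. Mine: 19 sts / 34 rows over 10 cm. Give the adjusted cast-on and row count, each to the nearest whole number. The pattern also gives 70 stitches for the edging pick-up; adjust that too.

Cast on 88 stitches; work 230 rows; edging pick-up 58 stitches.

Stitches: 107 × 19/23 = 88.39 → 88.
Rows: 210 × 34/31 = 230.32 → 230.
edging pick-up: 70 × 19/23 = 57.83 → 58.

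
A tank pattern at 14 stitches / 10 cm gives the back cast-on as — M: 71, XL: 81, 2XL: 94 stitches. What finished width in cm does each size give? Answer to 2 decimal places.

14/10 = 1.4 sts per cm.
M: 71 / 1.4 = 50.714 → 50.71 cm.
XL: 81 / 1.4 = 57.857 → 57.86 cm.
2XL: 94 / 1.4 = 67.143 → 67.14 cm.

M 50.71 cm; XL 57.86 cm; 2XL 67.14 cm.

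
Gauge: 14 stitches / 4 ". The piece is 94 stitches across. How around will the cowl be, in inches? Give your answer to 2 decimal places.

14 stitches / 4 inch = 3.5 stitches per inch.
94 / 3.5 = 26.857 inches.

26.86 inches.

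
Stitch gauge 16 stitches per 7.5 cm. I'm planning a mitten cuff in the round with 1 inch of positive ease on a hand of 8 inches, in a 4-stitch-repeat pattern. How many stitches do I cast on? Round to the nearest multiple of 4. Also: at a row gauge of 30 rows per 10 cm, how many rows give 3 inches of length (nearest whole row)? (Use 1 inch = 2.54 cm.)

Cast on 48 stitches; work 23 rows.

Finished = 8 + 1 = 9 inches.
9 inches × 2.54 = 22.86 cm.
16/7.5 = 2.133 sts per cm; 22.86 × 2.133 = 48.77 sts.
Nearest multiple of 4 → 48.
3 inches = 7.62 cm; × 3 = 22.86 → 23 rows.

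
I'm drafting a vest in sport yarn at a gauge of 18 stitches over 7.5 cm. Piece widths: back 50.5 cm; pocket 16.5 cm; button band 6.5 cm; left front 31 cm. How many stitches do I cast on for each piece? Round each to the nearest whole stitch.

Rate = 18/7.5 = 2.4 sts per cm.
back: 50.5 × 2.4 = 121.20 → 121.
pocket: 16.5 × 2.4 = 39.60 → 40.
button band: 6.5 × 2.4 = 15.60 → 16.
left front: 31 × 2.4 = 74.40 → 74.

back 121; pocket 40; button band 16; left front 74.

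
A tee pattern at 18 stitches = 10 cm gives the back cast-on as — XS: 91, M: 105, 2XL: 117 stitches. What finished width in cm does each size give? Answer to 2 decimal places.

XS 50.56 cm; M 58.33 cm; 2XL 65.00 cm.

18/10 = 1.8 sts per cm.
XS: 91 / 1.8 = 50.556 → 50.56 cm.
M: 105 / 1.8 = 58.333 → 58.33 cm.
2XL: 117 / 1.8 = 65.000 → 65.00 cm.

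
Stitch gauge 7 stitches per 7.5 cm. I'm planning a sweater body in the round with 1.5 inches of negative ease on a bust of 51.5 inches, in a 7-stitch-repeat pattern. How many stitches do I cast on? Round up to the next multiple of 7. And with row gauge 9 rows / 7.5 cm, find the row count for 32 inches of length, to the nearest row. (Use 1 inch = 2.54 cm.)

Finished = 51.5 − 1.5 = 50 inches.
50 inches × 2.54 = 127.00 cm.
7/7.5 = 0.933 sts per cm; 127.00 × 0.933 = 118.53 sts.
Next multiple of 7 → 119.
32 inches = 81.28 cm; × 1.2 = 97.54 → 98 rows.

Cast on 119 stitches; work 98 rows.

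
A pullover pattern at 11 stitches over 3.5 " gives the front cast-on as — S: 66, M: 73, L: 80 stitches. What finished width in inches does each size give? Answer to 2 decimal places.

11/3.5 = 3.143 sts per in.
S: 66 / 3.143 = 21.000 → 21.00 in.
M: 73 / 3.143 = 23.227 → 23.23 in.
L: 80 / 3.143 = 25.455 → 25.45 in.

S 21.00 inches; M 23.23 inches; L 25.45 inches.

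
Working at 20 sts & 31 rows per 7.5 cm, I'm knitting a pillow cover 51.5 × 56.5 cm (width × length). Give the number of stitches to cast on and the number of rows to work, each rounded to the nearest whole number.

Cast on 137 stitches and work 234 rows.

Stitch gauge = 20/7.5 = 2.667 sts/cm; 51.5 × 2.667 = 137.33 → 137 sts.
Row gauge = 31/7.5 = 4.133 rows/cm; 56.5 × 4.133 = 233.53 → 234 rows.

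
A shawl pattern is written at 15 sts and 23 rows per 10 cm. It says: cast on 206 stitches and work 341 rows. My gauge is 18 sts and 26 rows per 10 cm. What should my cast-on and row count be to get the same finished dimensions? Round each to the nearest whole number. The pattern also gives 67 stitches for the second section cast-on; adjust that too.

Stitches: 206 × 18/15 = 247.20 → 247.
Rows: 341 × 26/23 = 385.48 → 385.
second section cast-on: 67 × 18/15 = 80.40 → 80.

Cast on 247 stitches; work 385 rows; second section cast-on 80 stitches.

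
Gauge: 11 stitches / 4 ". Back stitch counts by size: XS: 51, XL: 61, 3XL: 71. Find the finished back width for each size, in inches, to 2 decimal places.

XS 18.55 inches; XL 22.18 inches; 3XL 25.82 inches.

11/4 = 2.75 sts per in.
XS: 51 / 2.75 = 18.545 → 18.55 in.
XL: 61 / 2.75 = 22.182 → 22.18 in.
3XL: 71 / 2.75 = 25.818 → 25.82 in.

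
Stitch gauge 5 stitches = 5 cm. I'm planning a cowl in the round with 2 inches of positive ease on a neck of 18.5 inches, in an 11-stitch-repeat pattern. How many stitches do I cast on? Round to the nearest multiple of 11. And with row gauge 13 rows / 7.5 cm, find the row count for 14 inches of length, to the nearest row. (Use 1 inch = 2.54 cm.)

Finished = 18.5 + 2 = 20.5 inches.
20.5 inches × 2.54 = 52.07 cm.
5/5 = 1 sts per cm; 52.07 × 1 = 52.07 sts.
Nearest multiple of 11 → 55.
14 inches = 35.56 cm; × 1.733 = 61.64 → 62 rows.

Cast on 55 stitches; work 62 rows.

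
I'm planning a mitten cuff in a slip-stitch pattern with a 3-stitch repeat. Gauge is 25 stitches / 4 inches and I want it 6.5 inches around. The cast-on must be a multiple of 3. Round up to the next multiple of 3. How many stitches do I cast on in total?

Cast on 42 stitches.

25 / 4 = 6.25 sts per inch.
6.5 × 6.25 = 40.62 sts.
Next multiple of 3: 42.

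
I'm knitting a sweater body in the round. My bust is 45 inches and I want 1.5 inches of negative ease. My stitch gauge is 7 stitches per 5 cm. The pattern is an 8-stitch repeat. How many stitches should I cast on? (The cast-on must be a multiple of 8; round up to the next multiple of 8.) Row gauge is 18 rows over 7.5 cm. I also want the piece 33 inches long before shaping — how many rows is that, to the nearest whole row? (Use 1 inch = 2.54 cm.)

Finished = 45 − 1.5 = 43.5 inches.
43.5 inches × 2.54 = 110.49 cm.
7/5 = 1.4 sts per cm; 110.49 × 1.4 = 154.69 sts.
Next multiple of 8 → 160.
33 inches = 83.82 cm; × 2.4 = 201.17 → 201 rows.

Cast on 160 stitches; work 201 rows.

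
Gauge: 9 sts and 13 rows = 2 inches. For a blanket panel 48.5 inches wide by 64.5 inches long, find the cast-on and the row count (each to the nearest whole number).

Cast on 218 stitches and work 419 rows.

Stitch gauge = 9/2 = 4.5 sts/in; 48.5 × 4.5 = 218.25 → 218 sts.
Row gauge = 13/2 = 6.5 rows/in; 64.5 × 6.5 = 419.25 → 419 rows.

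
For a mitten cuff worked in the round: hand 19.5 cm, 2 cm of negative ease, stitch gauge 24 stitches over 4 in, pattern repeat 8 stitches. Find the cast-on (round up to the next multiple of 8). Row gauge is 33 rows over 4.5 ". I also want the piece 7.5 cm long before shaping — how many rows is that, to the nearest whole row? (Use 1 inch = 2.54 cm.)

Finished = 19.5 − 2 = 17.5 cm.
17.5 cm × 1/2.54 = 6.89 inches.
24/4 = 6 sts per in; 6.89 × 6 = 41.34 sts.
Next multiple of 8 → 48.
7.5 cm = 2.95 inches; × 7.333 = 21.65 → 22 rows.

Cast on 48 stitches; work 22 rows.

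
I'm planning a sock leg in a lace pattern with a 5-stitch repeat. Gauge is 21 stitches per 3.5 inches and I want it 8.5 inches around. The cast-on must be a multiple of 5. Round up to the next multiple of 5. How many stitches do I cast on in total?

55 stitches.

21 / 3.5 = 6 sts per inch.
8.5 × 6 = 51.00 sts.
Next multiple of 5: 55.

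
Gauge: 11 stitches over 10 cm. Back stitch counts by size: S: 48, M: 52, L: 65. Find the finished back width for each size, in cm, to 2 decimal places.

S 43.64 cm; M 47.27 cm; L 59.09 cm.

11/10 = 1.1 sts per cm.
S: 48 / 1.1 = 43.636 → 43.64 cm.
M: 52 / 1.1 = 47.273 → 47.27 cm.
L: 65 / 1.1 = 59.091 → 59.09 cm.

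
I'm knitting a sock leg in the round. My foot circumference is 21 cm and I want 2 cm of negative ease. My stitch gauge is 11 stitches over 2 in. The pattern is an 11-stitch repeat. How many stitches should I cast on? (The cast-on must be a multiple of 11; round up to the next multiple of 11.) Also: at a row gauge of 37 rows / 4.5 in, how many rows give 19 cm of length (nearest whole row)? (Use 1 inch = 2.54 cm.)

Finished = 21 − 2 = 19 cm.
19 cm × 1/2.54 = 7.48 inches.
11/2 = 5.5 sts per in; 7.48 × 5.5 = 41.14 sts.
Next multiple of 11 → 44.
19 cm = 7.48 inches; × 8.222 = 61.50 → 62 rows.

Cast on 44 stitches; work 62 rows.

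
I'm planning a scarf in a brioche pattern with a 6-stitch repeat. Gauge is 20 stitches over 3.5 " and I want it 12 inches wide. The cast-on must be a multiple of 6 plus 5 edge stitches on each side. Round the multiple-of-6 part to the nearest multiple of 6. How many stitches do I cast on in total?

CO 70 sts.

20 / 3.5 = 5.714 sts per inch.
12 × 5.714 = 68.57 sts.
Less 10 edge sts → 58.57 for the repeat.
Nearest multiple of 6: 60.
Add back 10 edge sts → 70.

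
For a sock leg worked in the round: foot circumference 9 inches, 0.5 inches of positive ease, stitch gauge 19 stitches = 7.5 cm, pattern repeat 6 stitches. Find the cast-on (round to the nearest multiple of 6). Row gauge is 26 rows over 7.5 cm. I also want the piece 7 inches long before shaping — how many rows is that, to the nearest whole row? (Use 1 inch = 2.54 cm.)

Cast on 60 stitches; work 62 rows.

Finished = 9 + 0.5 = 9.5 inches.
9.5 inches × 2.54 = 24.13 cm.
19/7.5 = 2.533 sts per cm; 24.13 × 2.533 = 61.13 sts.
Nearest multiple of 6 → 60.
7 inches = 17.78 cm; × 3.467 = 61.64 → 62 rows.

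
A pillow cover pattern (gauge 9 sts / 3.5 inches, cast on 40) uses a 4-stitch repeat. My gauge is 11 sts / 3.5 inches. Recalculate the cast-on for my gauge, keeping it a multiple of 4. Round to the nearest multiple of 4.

40 × 11 / 9 = 48.89.
Nearest multiple of 4: 48.

CO 48 sts.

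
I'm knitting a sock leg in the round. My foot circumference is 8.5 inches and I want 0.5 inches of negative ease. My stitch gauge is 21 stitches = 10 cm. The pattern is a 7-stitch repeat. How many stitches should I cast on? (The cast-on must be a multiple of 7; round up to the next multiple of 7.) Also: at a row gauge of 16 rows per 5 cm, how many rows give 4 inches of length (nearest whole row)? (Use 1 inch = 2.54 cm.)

Cast on 49 stitches; work 33 rows.

Finished = 8.5 − 0.5 = 8 inches.
8 inches × 2.54 = 20.32 cm.
21/10 = 2.1 sts per cm; 20.32 × 2.1 = 42.67 sts.
Next multiple of 7 → 49.
4 inches = 10.16 cm; × 3.2 = 32.51 → 33 rows.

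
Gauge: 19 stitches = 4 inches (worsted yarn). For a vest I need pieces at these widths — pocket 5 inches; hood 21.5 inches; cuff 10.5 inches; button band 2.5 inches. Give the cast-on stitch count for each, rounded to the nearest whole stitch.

pocket 24; hood 102; cuff 50; button band 12.

Rate = 19/4 = 4.75 sts per in.
pocket: 5 × 4.75 = 23.75 → 24.
hood: 21.5 × 4.75 = 102.12 → 102.
cuff: 10.5 × 4.75 = 49.88 → 50.
button band: 2.5 × 4.75 = 11.88 → 12.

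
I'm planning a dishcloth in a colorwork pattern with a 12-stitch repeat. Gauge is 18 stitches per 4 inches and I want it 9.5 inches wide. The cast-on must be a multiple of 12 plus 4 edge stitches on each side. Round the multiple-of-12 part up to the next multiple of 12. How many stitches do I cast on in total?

44 stitches.

18 / 4 = 4.5 sts per inch.
9.5 × 4.5 = 42.75 sts.
Less 8 edge sts → 34.75 for the repeat.
Next multiple of 12: 36.
Add back 8 edge sts → 44.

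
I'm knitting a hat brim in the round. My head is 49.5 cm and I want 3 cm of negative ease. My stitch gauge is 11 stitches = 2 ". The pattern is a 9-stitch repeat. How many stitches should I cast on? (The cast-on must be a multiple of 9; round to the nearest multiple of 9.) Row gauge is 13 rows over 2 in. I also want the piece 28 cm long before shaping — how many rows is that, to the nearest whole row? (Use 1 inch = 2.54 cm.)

Finished = 49.5 − 3 = 46.5 cm.
46.5 cm × 1/2.54 = 18.31 inches.
11/2 = 5.5 sts per in; 18.31 × 5.5 = 100.69 sts.
Nearest multiple of 9 → 99.
28 cm = 11.02 inches; × 6.5 = 71.65 → 72 rows.

Cast on 99 stitches; work 72 rows.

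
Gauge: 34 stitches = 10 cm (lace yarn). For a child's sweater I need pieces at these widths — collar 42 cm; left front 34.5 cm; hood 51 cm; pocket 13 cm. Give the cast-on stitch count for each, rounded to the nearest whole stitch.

Rate = 34/10 = 3.4 sts per cm.
collar: 42 × 3.4 = 142.80 → 143.
left front: 34.5 × 3.4 = 117.30 → 117.
hood: 51 × 3.4 = 173.40 → 173.
pocket: 13 × 3.4 = 44.20 → 44.

collar 143; left front 117; hood 173; pocket 44.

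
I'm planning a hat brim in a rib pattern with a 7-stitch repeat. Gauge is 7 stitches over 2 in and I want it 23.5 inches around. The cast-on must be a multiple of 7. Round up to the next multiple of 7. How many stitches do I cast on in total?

84 stitches.

7 / 2 = 3.5 sts per inch.
23.5 × 3.5 = 82.25 sts.
Next multiple of 7: 84.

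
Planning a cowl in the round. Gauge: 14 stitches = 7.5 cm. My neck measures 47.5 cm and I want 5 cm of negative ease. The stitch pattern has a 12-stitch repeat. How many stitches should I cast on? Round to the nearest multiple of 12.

Cast on 84 stitches.

Finished = 47.5 − 5 = 42.5 cm.
14 / 7.5 = 1.867 sts/cm.
42.5 × 1.867 = 79.33 sts.
Nearest multiple of 12: 84.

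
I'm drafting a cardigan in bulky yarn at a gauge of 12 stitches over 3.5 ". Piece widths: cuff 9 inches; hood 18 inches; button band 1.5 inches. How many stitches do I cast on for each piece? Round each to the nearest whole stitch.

cuff 31; hood 62; button band 5.

Rate = 12/3.5 = 3.429 sts per in.
cuff: 9 × 3.429 = 30.86 → 31.
hood: 18 × 3.429 = 61.71 → 62.
button band: 1.5 × 3.429 = 5.14 → 5.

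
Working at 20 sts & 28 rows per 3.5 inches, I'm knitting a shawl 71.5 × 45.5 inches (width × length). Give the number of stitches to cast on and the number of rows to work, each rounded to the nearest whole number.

Stitch gauge = 20/3.5 = 5.714 sts/in; 71.5 × 5.714 = 408.57 → 409 sts.
Row gauge = 28/3.5 = 8 rows/in; 45.5 × 8 = 364.00 → 364 rows.

Cast on 409 stitches and work 364 rows.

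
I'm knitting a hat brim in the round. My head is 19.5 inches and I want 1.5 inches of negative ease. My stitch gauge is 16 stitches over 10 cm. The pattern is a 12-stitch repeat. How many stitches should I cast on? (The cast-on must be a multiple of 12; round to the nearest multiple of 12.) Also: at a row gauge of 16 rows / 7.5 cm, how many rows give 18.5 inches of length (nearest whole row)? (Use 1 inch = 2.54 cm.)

Cast on 72 stitches; work 100 rows.

Finished = 19.5 − 1.5 = 18 inches.
18 inches × 2.54 = 45.72 cm.
16/10 = 1.6 sts per cm; 45.72 × 1.6 = 73.15 sts.
Nearest multiple of 12 → 72.
18.5 inches = 46.99 cm; × 2.133 = 100.25 → 100 rows.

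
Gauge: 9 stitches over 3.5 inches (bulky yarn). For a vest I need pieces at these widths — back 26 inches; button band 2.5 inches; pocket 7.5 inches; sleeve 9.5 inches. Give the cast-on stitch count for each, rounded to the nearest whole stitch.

Rate = 9/3.5 = 2.571 sts per in.
back: 26 × 2.571 = 66.86 → 67.
button band: 2.5 × 2.571 = 6.43 → 6.
pocket: 7.5 × 2.571 = 19.29 → 19.
sleeve: 9.5 × 2.571 = 24.43 → 24.

back 67; button band 6; pocket 19; sleeve 24.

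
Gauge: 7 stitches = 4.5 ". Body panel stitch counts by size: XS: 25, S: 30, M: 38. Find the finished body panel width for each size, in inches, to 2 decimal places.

XS 16.07 inches; S 19.29 inches; M 24.43 inches.

7/4.5 = 1.556 sts per in.
XS: 25 / 1.556 = 16.071 → 16.07 in.
S: 30 / 1.556 = 19.286 → 19.29 in.
M: 38 / 1.556 = 24.429 → 24.43 in.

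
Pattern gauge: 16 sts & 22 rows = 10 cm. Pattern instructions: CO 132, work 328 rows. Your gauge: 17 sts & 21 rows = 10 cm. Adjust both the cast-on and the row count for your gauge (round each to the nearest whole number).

Stitches: 132 × 17/16 = 140.25 → 140.
Rows: 328 × 21/22 = 313.09 → 313.

Cast on 140 stitches; work 313 rows.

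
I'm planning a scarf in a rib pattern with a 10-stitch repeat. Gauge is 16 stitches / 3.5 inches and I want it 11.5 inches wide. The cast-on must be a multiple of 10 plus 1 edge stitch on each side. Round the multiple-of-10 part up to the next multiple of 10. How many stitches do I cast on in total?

CO 62 sts.

16 / 3.5 = 4.571 sts per inch.
11.5 × 4.571 = 52.57 sts.
Less 2 edge sts → 50.57 for the repeat.
Next multiple of 10: 60.
Add back 2 edge sts → 62.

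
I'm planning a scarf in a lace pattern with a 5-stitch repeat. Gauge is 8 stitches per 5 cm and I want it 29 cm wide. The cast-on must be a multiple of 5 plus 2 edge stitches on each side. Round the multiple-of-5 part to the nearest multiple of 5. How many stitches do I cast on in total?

8 / 5 = 1.6 sts per cm.
29 × 1.6 = 46.40 sts.
Less 4 edge sts → 42.40 for the repeat.
Nearest multiple of 5: 40.
Add back 4 edge sts → 44.

44 stitches.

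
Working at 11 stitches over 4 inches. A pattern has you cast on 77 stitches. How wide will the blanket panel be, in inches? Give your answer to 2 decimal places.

11 stitches / 4 inch = 2.75 stitches per inch.
77 / 2.75 = 28.000 inches.

28.00 inches.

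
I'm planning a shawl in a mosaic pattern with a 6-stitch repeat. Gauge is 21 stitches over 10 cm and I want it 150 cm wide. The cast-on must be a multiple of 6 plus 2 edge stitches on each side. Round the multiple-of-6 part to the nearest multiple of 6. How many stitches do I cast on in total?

21 / 10 = 2.1 sts per cm.
150 × 2.1 = 315.00 sts.
Less 4 edge sts → 311.00 for the repeat.
Nearest multiple of 6: 312.
Add back 4 edge sts → 316.

CO 316 sts.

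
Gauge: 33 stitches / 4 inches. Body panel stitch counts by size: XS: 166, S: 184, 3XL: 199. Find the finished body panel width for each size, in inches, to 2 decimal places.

XS 20.12 inches; S 22.30 inches; 3XL 24.12 inches.

33/4 = 8.25 sts per in.
XS: 166 / 8.25 = 20.121 → 20.12 in.
S: 184 / 8.25 = 22.303 → 22.30 in.
3XL: 199 / 8.25 = 24.121 → 24.12 in.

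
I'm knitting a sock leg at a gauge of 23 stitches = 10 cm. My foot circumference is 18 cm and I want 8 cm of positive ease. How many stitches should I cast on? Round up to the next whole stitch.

Cast on 60 stitches.

Finished = 18 + 8 = 26 cm.
23 / 10 = 2.3 sts per cm.
26.00 × 2.3 = 59.80 sts.
→ 60 sts.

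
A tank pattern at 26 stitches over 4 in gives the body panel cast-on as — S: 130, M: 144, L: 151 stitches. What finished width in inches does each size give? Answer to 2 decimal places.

26/4 = 6.5 sts per in.
S: 130 / 6.5 = 20.000 → 20.00 in.
M: 144 / 6.5 = 22.154 → 22.15 in.
L: 151 / 6.5 = 23.231 → 23.23 in.

S 20.00 inches; M 22.15 inches; L 23.23 inches.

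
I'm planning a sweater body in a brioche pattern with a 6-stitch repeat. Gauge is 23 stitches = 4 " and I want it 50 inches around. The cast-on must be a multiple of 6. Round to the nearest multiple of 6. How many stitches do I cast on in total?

23 / 4 = 5.75 sts per inch.
50 × 5.75 = 287.50 sts.
Nearest multiple of 6: 288.

CO 288 sts.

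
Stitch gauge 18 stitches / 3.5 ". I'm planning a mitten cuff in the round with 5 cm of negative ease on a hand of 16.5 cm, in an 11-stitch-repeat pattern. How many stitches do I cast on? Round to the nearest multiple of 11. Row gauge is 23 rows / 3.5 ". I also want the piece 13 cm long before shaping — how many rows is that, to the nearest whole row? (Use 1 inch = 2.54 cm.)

Finished = 16.5 − 5 = 11.5 cm.
11.5 cm × 1/2.54 = 4.53 inches.
18/3.5 = 5.143 sts per in; 4.53 × 5.143 = 23.28 sts.
Nearest multiple of 11 → 22.
13 cm = 5.12 inches; × 6.571 = 33.63 → 34 rows.

Cast on 22 stitches; work 34 rows.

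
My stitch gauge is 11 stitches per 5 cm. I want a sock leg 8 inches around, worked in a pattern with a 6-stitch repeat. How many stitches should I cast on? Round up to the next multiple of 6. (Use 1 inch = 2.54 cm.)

8 in = 8 × 2.54 = 20.32 cm.
11 / 5 = 2.2 sts/cm.
20.32 × 2.2 = 44.70 sts.
→ 48.

Cast on 48 stitches.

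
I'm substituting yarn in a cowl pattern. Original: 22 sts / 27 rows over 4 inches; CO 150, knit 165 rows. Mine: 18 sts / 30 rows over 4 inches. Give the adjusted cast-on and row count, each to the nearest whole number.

Cast on 123 stitches; work 183 rows.

Stitches: 150 × 18/22 = 122.73 → 123.
Rows: 165 × 30/27 = 183.33 → 183.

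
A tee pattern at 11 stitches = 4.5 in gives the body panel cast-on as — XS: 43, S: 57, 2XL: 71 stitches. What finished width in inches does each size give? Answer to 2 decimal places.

XS 17.59 inches; S 23.32 inches; 2XL 29.05 inches.

11/4.5 = 2.444 sts per in.
XS: 43 / 2.444 = 17.591 → 17.59 in.
S: 57 / 2.444 = 23.318 → 23.32 in.
2XL: 71 / 2.444 = 29.045 → 29.05 in.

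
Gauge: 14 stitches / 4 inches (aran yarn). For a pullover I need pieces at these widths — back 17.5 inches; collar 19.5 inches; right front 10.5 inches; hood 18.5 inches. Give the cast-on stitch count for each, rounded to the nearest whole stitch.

back 61; collar 68; right front 37; hood 65.

Rate = 14/4 = 3.5 sts per in.
back: 17.5 × 3.5 = 61.25 → 61.
collar: 19.5 × 3.5 = 68.25 → 68.
right front: 10.5 × 3.5 = 36.75 → 37.
hood: 18.5 × 3.5 = 64.75 → 65.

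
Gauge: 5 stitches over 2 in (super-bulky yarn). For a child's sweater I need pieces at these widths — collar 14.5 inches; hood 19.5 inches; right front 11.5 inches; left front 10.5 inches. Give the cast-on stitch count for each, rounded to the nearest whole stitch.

Rate = 5/2 = 2.5 sts per in.
collar: 14.5 × 2.5 = 36.25 → 36.
hood: 19.5 × 2.5 = 48.75 → 49.
right front: 11.5 × 2.5 = 28.75 → 29.
left front: 10.5 × 2.5 = 26.25 → 26.

collar 36; hood 49; right front 29; left front 26.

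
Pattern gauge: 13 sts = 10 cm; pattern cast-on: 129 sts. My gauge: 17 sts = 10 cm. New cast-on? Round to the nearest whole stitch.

CO 169 sts.

Scale factor = 17 / 13 = 1.308.
129 × 17 / 13 = 168.69 sts.
→ 169 sts.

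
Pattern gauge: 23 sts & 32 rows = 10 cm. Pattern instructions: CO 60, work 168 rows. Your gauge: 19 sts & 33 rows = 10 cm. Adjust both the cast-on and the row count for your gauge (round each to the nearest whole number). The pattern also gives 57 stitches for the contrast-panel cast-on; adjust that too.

Stitches: 60 × 19/23 = 49.57 → 50.
Rows: 168 × 33/32 = 173.25 → 173.
contrast-panel cast-on: 57 × 19/23 = 47.09 → 47.

Cast on 50 stitches; work 173 rows; contrast-panel cast-on 47 stitches.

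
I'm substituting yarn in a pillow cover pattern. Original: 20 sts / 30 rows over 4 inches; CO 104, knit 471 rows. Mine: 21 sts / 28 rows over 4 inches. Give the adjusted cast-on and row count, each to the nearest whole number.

Stitches: 104 × 21/20 = 109.20 → 109.
Rows: 471 × 28/30 = 439.60 → 440.

Cast on 109 stitches; work 440 rows.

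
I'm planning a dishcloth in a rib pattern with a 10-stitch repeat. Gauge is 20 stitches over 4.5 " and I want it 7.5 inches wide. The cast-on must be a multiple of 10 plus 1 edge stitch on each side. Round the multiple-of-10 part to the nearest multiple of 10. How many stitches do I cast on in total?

32 stitches.

20 / 4.5 = 4.444 sts per inch.
7.5 × 4.444 = 33.33 sts.
Less 2 edge sts → 31.33 for the repeat.
Nearest multiple of 10: 30.
Add back 2 edge sts → 32.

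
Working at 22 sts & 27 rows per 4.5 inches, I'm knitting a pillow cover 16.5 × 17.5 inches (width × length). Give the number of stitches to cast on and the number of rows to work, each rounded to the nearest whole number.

Stitch gauge = 22/4.5 = 4.889 sts/in; 16.5 × 4.889 = 80.67 → 81 sts.
Row gauge = 27/4.5 = 6 rows/in; 17.5 × 6 = 105.00 → 105 rows.

Cast on 81 stitches and work 105 rows.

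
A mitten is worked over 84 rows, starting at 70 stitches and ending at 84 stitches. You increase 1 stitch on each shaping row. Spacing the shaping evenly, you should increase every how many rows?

Increase every 6th row.

Stitches to add: |84 − 70| = 14.
Shaping rows needed: 14 / 1 = 14.
84 rows / 14 = every 6 rows.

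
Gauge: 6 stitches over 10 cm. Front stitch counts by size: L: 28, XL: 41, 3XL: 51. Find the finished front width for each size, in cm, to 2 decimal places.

6/10 = 0.6 sts per cm.
L: 28 / 0.6 = 46.667 → 46.67 cm.
XL: 41 / 0.6 = 68.333 → 68.33 cm.
3XL: 51 / 0.6 = 85.000 → 85.00 cm.

L 46.67 cm; XL 68.33 cm; 3XL 85.00 cm.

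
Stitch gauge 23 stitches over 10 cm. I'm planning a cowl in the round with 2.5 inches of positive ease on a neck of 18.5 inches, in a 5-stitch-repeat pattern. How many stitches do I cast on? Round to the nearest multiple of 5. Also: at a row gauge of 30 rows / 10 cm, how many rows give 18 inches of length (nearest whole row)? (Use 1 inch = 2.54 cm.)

Cast on 125 stitches; work 137 rows.

Finished = 18.5 + 2.5 = 21 inches.
21 inches × 2.54 = 53.34 cm.
23/10 = 2.3 sts per cm; 53.34 × 2.3 = 122.68 sts.
Nearest multiple of 5 → 125.
18 inches = 45.72 cm; × 3 = 137.16 → 137 rows.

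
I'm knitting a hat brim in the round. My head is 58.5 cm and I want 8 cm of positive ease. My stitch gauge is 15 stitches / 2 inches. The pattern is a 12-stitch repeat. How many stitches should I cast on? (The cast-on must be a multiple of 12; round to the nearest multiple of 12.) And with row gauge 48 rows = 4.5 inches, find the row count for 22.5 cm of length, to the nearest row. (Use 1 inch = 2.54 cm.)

Cast on 192 stitches; work 94 rows.

Finished = 58.5 + 8 = 66.5 cm.
66.5 cm × 1/2.54 = 26.18 inches.
15/2 = 7.5 sts per in; 26.18 × 7.5 = 196.36 sts.
Nearest multiple of 12 → 192.
22.5 cm = 8.86 inches; × 10.667 = 94.49 → 94 rows.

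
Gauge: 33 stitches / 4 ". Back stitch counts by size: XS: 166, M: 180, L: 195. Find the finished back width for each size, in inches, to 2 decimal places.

33/4 = 8.25 sts per in.
XS: 166 / 8.25 = 20.121 → 20.12 in.
M: 180 / 8.25 = 21.818 → 21.82 in.
L: 195 / 8.25 = 23.636 → 23.64 in.

XS 20.12 inches; M 21.82 inches; L 23.64 inches.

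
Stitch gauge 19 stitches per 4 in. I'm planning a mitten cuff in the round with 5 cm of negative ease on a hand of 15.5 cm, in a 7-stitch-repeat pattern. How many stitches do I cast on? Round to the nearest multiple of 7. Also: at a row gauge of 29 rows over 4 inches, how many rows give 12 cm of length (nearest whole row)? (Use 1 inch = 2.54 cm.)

Finished = 15.5 − 5 = 10.5 cm.
10.5 cm × 1/2.54 = 4.13 inches.
19/4 = 4.75 sts per in; 4.13 × 4.75 = 19.64 sts.
Nearest multiple of 7 → 21.
12 cm = 4.72 inches; × 7.25 = 34.25 → 34 rows.

Cast on 21 stitches; work 34 rows.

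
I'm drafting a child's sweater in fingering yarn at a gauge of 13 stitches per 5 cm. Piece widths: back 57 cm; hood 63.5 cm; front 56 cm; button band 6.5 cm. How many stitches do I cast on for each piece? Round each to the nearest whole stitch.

back 148; hood 165; front 146; button band 17.

Rate = 13/5 = 2.6 sts per cm.
back: 57 × 2.6 = 148.20 → 148.
hood: 63.5 × 2.6 = 165.10 → 165.
front: 56 × 2.6 = 145.60 → 146.
button band: 6.5 × 2.6 = 16.90 → 17.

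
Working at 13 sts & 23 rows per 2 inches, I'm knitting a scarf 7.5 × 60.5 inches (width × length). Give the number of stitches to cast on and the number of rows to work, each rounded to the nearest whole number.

Stitch gauge = 13/2 = 6.5 sts/in; 7.5 × 6.5 = 48.75 → 49 sts.
Row gauge = 23/2 = 11.5 rows/in; 60.5 × 11.5 = 695.75 → 696 rows.

Cast on 49 stitches and work 696 rows.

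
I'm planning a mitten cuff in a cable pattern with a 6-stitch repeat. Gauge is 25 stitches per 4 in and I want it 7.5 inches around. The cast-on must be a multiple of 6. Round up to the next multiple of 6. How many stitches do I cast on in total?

CO 48 sts.

25 / 4 = 6.25 sts per inch.
7.5 × 6.25 = 46.88 sts.
Next multiple of 6: 48.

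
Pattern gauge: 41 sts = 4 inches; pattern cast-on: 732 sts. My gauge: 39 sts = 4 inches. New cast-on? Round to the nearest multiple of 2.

Scale factor = 39 / 41 = 0.951.
732 × 39 / 41 = 696.29 sts.
→ 696 sts.

CO 696 sts.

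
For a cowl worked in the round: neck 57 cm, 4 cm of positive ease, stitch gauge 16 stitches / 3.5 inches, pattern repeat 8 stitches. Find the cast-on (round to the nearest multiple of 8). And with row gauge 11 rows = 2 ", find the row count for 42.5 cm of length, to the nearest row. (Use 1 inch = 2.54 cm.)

Cast on 112 stitches; work 92 rows.

Finished = 57 + 4 = 61 cm.
61 cm × 1/2.54 = 24.02 inches.
16/3.5 = 4.571 sts per in; 24.02 × 4.571 = 109.79 sts.
Nearest multiple of 8 → 112.
42.5 cm = 16.73 inches; × 5.5 = 92.03 → 92 rows.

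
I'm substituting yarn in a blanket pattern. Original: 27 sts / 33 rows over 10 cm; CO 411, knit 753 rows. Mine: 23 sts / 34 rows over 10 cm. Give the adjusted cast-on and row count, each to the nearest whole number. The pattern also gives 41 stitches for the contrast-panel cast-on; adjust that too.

Cast on 350 stitches; work 776 rows; contrast-panel cast-on 35 stitches.

Stitches: 411 × 23/27 = 350.11 → 350.
Rows: 753 × 34/33 = 775.82 → 776.
contrast-panel cast-on: 41 × 23/27 = 34.93 → 35.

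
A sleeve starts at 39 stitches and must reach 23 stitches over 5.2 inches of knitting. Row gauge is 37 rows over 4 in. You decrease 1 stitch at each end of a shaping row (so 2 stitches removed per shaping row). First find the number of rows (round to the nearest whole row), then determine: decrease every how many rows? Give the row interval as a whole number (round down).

Rows = 5.2 × 9.25 = 48.1 → 48 rows.
Stitches to remove: 16 → 8 shaping rows (at 2 st each).
48 / 8 = 6.00 → every 6 rows.

Decrease every 6th row.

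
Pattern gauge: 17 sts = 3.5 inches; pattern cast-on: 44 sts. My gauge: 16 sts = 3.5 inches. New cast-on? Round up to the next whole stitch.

Scale factor = 16 / 17 = 0.941.
44 × 16 / 17 = 41.41 sts.
→ 42 sts.

42 stitches.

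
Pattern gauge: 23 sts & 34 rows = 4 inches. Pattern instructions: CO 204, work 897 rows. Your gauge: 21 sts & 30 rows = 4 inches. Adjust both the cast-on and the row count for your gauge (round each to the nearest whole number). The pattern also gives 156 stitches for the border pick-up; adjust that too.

Stitches: 204 × 21/23 = 186.26 → 186.
Rows: 897 × 30/34 = 791.47 → 791.
border pick-up: 156 × 21/23 = 142.43 → 142.

Cast on 186 stitches; work 791 rows; border pick-up 142 stitches.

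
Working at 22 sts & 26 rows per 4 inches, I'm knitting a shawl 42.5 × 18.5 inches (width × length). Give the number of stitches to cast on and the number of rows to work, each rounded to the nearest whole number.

Stitch gauge = 22/4 = 5.5 sts/in; 42.5 × 5.5 = 233.75 → 234 sts.
Row gauge = 26/4 = 6.5 rows/in; 18.5 × 6.5 = 120.25 → 120 rows.

Cast on 234 stitches and work 120 rows.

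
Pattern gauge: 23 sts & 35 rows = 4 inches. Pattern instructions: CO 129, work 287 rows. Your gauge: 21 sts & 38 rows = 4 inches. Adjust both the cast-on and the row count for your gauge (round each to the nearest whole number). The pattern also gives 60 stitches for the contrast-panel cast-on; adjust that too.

Cast on 118 stitches; work 312 rows; contrast-panel cast-on 55 stitches.

Stitches: 129 × 21/23 = 117.78 → 118.
Rows: 287 × 38/35 = 311.60 → 312.
contrast-panel cast-on: 60 × 21/23 = 54.78 → 55.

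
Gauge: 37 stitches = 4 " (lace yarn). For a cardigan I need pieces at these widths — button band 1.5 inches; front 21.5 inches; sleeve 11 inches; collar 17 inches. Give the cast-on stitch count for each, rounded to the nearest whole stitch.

Rate = 37/4 = 9.25 sts per in.
button band: 1.5 × 9.25 = 13.88 → 14.
front: 21.5 × 9.25 = 198.88 → 199.
sleeve: 11 × 9.25 = 101.75 → 102.
collar: 17 × 9.25 = 157.25 → 157.

button band 14; front 199; sleeve 102; collar 157.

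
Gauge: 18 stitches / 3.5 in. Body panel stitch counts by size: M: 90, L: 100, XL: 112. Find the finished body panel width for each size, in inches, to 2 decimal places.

M 17.50 inches; L 19.44 inches; XL 21.78 inches.

18/3.5 = 5.143 sts per in.
M: 90 / 5.143 = 17.500 → 17.50 in.
L: 100 / 5.143 = 19.444 → 19.44 in.
XL: 112 / 5.143 = 21.778 → 21.78 in.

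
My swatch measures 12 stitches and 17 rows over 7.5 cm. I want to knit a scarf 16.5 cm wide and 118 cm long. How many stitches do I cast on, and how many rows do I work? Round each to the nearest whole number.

Cast on 26 stitches and work 267 rows.

Stitch gauge = 12/7.5 = 1.6 sts/cm; 16.5 × 1.6 = 26.40 → 26 sts.
Row gauge = 17/7.5 = 2.267 rows/cm; 118 × 2.267 = 267.47 → 267 rows.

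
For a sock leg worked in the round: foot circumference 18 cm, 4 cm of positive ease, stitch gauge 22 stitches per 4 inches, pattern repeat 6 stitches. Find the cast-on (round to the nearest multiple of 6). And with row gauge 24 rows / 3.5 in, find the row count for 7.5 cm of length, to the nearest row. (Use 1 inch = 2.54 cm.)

Cast on 48 stitches; work 20 rows.

Finished = 18 + 4 = 22 cm.
22 cm × 1/2.54 = 8.66 inches.
22/4 = 5.5 sts per in; 8.66 × 5.5 = 47.64 sts.
Nearest multiple of 6 → 48.
7.5 cm = 2.95 inches; × 6.857 = 20.25 → 20 rows.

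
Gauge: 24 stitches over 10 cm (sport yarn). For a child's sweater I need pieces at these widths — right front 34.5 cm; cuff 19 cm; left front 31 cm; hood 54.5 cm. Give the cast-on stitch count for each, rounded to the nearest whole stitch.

Rate = 24/10 = 2.4 sts per cm.
right front: 34.5 × 2.4 = 82.80 → 83.
cuff: 19 × 2.4 = 45.60 → 46.
left front: 31 × 2.4 = 74.40 → 74.
hood: 54.5 × 2.4 = 130.80 → 131.

right front 83; cuff 46; left front 74; hood 131.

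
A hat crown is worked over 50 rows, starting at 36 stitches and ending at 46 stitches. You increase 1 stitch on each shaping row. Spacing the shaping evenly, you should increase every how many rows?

Stitches to add: |46 − 36| = 10.
Shaping rows needed: 10 / 1 = 10.
50 rows / 10 = every 5 rows.

Increase every 5th row.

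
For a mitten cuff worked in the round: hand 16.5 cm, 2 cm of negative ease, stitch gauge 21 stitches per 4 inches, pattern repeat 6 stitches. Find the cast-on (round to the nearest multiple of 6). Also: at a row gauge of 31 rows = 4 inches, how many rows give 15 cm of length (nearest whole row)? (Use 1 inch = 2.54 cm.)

Finished = 16.5 − 2 = 14.5 cm.
14.5 cm × 1/2.54 = 5.71 inches.
21/4 = 5.25 sts per in; 5.71 × 5.25 = 29.97 sts.
Nearest multiple of 6 → 30.
15 cm = 5.91 inches; × 7.75 = 45.77 → 46 rows.

Cast on 30 stitches; work 46 rows.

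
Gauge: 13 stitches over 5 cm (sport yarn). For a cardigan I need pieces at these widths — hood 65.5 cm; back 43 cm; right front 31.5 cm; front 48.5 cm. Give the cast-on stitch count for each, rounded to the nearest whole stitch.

Rate = 13/5 = 2.6 sts per cm.
hood: 65.5 × 2.6 = 170.30 → 170.
back: 43 × 2.6 = 111.80 → 112.
right front: 31.5 × 2.6 = 81.90 → 82.
front: 48.5 × 2.6 = 126.10 → 126.

hood 170; back 112; right front 82; front 126.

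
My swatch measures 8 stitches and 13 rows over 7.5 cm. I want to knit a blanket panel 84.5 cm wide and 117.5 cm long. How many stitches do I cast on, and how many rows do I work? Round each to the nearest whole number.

Stitch gauge = 8/7.5 = 1.067 sts/cm; 84.5 × 1.067 = 90.13 → 90 sts.
Row gauge = 13/7.5 = 1.733 rows/cm; 117.5 × 1.733 = 203.67 → 204 rows.

Cast on 90 stitches and work 204 rows.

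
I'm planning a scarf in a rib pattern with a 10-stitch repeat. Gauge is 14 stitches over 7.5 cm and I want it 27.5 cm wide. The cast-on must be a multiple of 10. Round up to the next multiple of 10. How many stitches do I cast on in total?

CO 60 sts.

14 / 7.5 = 1.867 sts per cm.
27.5 × 1.867 = 51.33 sts.
Next multiple of 10: 60.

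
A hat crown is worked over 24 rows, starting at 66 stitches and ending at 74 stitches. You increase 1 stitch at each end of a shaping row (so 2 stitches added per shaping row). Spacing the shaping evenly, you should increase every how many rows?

Increase every 6th row.

Stitches to add: |74 − 66| = 8.
Shaping rows needed: 8 / 2 = 4.
24 rows / 4 = every 6 rows.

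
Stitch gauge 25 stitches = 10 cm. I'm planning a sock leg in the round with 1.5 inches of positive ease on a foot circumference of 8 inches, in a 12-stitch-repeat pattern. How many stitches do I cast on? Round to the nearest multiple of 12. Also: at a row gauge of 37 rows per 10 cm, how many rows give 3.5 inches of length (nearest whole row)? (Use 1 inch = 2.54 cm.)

Finished = 8 + 1.5 = 9.5 inches.
9.5 inches × 2.54 = 24.13 cm.
25/10 = 2.5 sts per cm; 24.13 × 2.5 = 60.33 sts.
Nearest multiple of 12 → 60.
3.5 inches = 8.89 cm; × 3.7 = 32.89 → 33 rows.

Cast on 60 stitches; work 33 rows.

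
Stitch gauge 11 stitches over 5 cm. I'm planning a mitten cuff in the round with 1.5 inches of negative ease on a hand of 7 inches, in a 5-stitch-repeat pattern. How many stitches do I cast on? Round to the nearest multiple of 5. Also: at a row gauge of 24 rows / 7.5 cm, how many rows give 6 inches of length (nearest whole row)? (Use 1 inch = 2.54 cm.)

Finished = 7 − 1.5 = 5.5 inches.
5.5 inches × 2.54 = 13.97 cm.
11/5 = 2.2 sts per cm; 13.97 × 2.2 = 30.73 sts.
Nearest multiple of 5 → 30.
6 inches = 15.24 cm; × 3.2 = 48.77 → 49 rows.

Cast on 30 stitches; work 49 rows.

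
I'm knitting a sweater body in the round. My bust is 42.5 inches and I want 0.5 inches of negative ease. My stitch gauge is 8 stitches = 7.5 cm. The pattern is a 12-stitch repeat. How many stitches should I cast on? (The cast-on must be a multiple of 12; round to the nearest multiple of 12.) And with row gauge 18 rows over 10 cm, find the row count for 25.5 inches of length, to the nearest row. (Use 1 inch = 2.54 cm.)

Cast on 108 stitches; work 117 rows.

Finished = 42.5 − 0.5 = 42 inches.
42 inches × 2.54 = 106.68 cm.
8/7.5 = 1.067 sts per cm; 106.68 × 1.067 = 113.79 sts.
Nearest multiple of 12 → 108.
25.5 inches = 64.77 cm; × 1.8 = 116.59 → 117 rows.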